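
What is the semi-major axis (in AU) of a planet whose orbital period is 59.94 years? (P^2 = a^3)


a = P^(2/3) = 59.94^(2/3) = 15.316

15.316 AU


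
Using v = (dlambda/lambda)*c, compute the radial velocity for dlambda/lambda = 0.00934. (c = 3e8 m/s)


v = (dlambda/lambda) * c = 0.00934 * 3e8 = 2.802e+06

2.802e+06 m/s


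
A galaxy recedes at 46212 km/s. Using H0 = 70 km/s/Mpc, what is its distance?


d = v / H0 = 46212 / 70 = 660.1714

660.1714 Mpc


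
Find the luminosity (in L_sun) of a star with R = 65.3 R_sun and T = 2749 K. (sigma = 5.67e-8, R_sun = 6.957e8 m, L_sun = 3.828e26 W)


R = 65.3 * 6.957e8 m = 4.542921e+10 m. L = 4*pi*R^2*sigma*T^4 = 4*pi*(4.542921e+10)^2 * 5.67e-8 * 2749^4 = 8.397736657e+28 W. L/L_sun = 8.397736657e+28 / 3.828e26 = 219.3766

219.3766 L_sun


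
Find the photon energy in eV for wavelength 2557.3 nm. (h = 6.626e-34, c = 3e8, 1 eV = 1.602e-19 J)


E = hc/lambda = 6.626e-34 * 3e8 / 2.557e-06 = 7.773e-20 J = 0.4852 eV

0.4852 eV


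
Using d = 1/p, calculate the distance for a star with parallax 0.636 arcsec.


d = 1/p = 1/0.636 = 1.5723

1.5723 pc


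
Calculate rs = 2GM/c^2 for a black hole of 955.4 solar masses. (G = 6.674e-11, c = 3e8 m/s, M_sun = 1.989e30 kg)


M = 955.4 * 1.989e30 kg = 1.9002906e+33 kg. rs = 2GM/c^2 = 2 * 6.674e-11 * 1.9002906e+33 / (3e8)^2 = 2.818e+06

2.818e+06 m


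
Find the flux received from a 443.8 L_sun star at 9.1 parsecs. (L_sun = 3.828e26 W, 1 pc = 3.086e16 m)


F = L / (4*pi*d^2) = 1.699e+29 / (4*pi*(2.808e+17)^2) = 1.714e-07

1.714e-07 W/m^2


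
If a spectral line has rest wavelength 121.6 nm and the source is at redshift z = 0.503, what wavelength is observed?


lam_obs = lam_emit * (1 + z) = 121.6 * (1 + 0.503) = 182.7648

182.7648 nm


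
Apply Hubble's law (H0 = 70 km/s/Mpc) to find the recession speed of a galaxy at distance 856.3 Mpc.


v = H0 * d = 70 * 856.3 = 59941.0

59941.0 km/s


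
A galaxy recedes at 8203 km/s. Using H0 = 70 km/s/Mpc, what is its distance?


d = v / H0 = 8203 / 70 = 117.1857

117.1857 Mpc


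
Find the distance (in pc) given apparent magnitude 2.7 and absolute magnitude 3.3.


d = 10^((m - M + 5)/5) = 10^((2.7 - 3.3 + 5)/5) = 7.5858

7.5858 pc


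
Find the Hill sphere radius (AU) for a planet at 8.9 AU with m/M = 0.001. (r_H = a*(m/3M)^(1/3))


r_H = a * (m/3M)^(1/3) = 8.9 * (0.001/3)^(1/3) = 0.6171

0.6171 AU


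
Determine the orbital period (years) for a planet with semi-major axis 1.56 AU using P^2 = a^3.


P = a^(3/2) = 1.56^1.5 = 1.9484

1.9484 years


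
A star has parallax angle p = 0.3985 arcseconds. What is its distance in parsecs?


d = 1/p = 1/0.3985 = 2.5094

2.5094 pc


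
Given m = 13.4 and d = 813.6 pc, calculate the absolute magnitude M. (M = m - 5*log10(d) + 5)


M = m - 5*log10(d) + 5 = 13.4 - 5*log10(813.6) + 5 = 3.8479

3.8479


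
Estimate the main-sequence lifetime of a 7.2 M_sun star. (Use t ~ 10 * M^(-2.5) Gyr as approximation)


t = 10 * M^(-2.5) = 10 * 7.2^(-2.5) = 0.0719

0.0719 Gyr


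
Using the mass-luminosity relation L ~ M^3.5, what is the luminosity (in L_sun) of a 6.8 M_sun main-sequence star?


L/L_sun = (M/M_sun)^3.5 = 6.8^3.5 = 819.9383

819.9383 L_sun


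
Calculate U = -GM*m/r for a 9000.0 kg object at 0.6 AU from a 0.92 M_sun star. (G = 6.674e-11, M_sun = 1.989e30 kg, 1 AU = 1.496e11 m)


M = 0.92 * 1.989e30 kg = 1.82988e+30 kg; r = 0.6 AU * 1.496e11 m/AU = 8.976e+10 m. U = -GM*m/r = -(6.674e-11 * 1.82988e+30 * 9000.0) / 8.976e+10 = -1.225e+13

-1.225e+13 J


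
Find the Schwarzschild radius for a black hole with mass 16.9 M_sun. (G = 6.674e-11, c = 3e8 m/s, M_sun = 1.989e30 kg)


M = 16.9 * 1.989e30 kg = 3.36141e+31 kg. rs = 2GM/c^2 = 2 * 6.674e-11 * 3.36141e+31 / (3e8)^2 = 49853.4452

49853.4452 m


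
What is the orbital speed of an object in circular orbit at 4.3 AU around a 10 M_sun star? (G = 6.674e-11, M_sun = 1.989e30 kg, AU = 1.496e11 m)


v = sqrt(GM/r) = sqrt(6.674e-11 * 1.989e+31 / 6.433e+11) = 45426.6246

45426.6246 m/s


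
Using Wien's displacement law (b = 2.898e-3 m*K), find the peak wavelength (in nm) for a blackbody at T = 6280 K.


lam_max = b / T = 2.898e-3 / 6280 = 4.615e-07 m = 461.465 nm

461.465 nm


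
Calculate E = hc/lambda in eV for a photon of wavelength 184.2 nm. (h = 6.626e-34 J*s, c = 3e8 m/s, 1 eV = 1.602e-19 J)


E = hc/lambda = 6.626e-34 * 3e8 / 1.842e-07 = 1.079e-18 J = 6.7363 eV

6.7363 eV


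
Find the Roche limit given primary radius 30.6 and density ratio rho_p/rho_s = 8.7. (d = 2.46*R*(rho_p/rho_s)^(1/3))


d_Roche = 2.46 * 30.6 * 8.7^(1/3) = 154.8209

154.8209


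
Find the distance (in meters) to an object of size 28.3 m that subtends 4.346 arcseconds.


D = size / theta_rad, theta_rad = 4.346 * pi/(180*3600) = 2.107e-05, D = 1.343e+06

1.343e+06 m


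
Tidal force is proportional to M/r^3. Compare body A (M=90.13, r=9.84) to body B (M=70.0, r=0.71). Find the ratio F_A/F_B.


Ratio = (M1/r1^3) / (M2/r2^3) = (90.13/9.84^3) / (70.0/0.71^3) = 4.837e-04

4.837e-04


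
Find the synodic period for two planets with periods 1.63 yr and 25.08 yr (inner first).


1/P_syn = |1/P1 - 1/P2| = |1/1.63 - 1/25.08| => P_syn = 1.7433

1.7433 years


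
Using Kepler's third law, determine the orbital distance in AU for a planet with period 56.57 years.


a = P^(2/3) = 56.57^(2/3) = 14.7364

14.7364 AU


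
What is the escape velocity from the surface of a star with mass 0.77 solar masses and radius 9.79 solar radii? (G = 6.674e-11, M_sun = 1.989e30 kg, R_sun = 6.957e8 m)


M = 0.77 * 1.989e30 kg = 1.53153e+30 kg; R = 9.79 * 6.957e8 m = 6.810903e+09 m. v_esc = sqrt(2GM/R) = sqrt(2 * 6.674e-11 * 1.53153e+30 / 6.810903e+09) = 173248.11

173248.11 m/s


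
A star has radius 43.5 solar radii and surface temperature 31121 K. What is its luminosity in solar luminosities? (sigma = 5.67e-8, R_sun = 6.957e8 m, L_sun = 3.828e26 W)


R = 43.5 * 6.957e8 m = 3.026295e+10 m. L = 4*pi*R^2*sigma*T^4 = 4*pi*(3.026295e+10)^2 * 5.67e-8 * 31121^4 = 6.121102019e+32 W. L/L_sun = 6.121102019e+32 / 3.828e26 = 1.599e+06

1.599e+06 L_sun


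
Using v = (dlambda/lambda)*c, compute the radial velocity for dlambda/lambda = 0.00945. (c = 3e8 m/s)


v = (dlambda/lambda) * c = 0.00945 * 3e8 = 2.835e+06

2.835e+06 m/s


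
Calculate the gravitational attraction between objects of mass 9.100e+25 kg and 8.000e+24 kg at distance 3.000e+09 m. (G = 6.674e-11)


F = G*m1*m2/r^2 = 6.674e-11 * 9.100e+25 * 8.000e+24 / (3.000e+09)^2 = 6.674e-11 * 7.280e+50 / 9.000e+18 = 5.399e+21

5.399e+21 N


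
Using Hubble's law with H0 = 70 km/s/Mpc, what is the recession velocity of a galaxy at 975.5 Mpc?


v = H0 * d = 70 * 975.5 = 68285.0

68285.0 km/s


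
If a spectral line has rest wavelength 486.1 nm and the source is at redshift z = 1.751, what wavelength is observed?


lam_obs = lam_emit * (1 + z) = 486.1 * (1 + 1.751) = 1337.2611

1337.2611 nm


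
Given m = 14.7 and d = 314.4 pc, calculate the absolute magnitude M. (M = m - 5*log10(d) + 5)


M = m - 5*log10(d) + 5 = 14.7 - 5*log10(314.4) + 5 = 7.2126

7.2126


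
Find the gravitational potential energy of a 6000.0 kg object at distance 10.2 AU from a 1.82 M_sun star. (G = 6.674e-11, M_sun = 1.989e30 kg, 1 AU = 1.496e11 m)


M = 1.82 * 1.989e30 kg = 3.61998e+30 kg; r = 10.2 AU * 1.496e11 m/AU = 1.52592e+12 m. U = -GM*m/r = -(6.674e-11 * 3.61998e+30 * 6000.0) / 1.52592e+12 = -9.500e+11

-9.500e+11 J


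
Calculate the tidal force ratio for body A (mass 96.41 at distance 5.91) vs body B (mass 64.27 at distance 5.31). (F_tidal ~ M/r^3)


Ratio = (M1/r1^3) / (M2/r2^3) = (96.41/5.91^3) / (64.27/5.31^3) = 1.088

1.088


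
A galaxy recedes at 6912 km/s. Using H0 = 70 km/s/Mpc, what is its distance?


d = v / H0 = 6912 / 70 = 98.7429

98.7429 Mpc


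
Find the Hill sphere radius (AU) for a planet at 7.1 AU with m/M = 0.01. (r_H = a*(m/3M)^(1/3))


r_H = a * (m/3M)^(1/3) = 7.1 * (0.01/3)^(1/3) = 1.0606

1.0606 AU


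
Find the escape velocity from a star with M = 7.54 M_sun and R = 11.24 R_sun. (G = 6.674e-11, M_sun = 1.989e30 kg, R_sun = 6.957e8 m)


M = 7.54 * 1.989e30 kg = 1.499706e+31 kg; R = 11.24 * 6.957e8 m = 7.819668e+09 m. v_esc = sqrt(2GM/R) = sqrt(2 * 6.674e-11 * 1.499706e+31 / 7.819668e+09) = 505960.958

505960.958 m/s


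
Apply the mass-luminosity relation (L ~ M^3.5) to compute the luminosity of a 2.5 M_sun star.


L/L_sun = (M/M_sun)^3.5 = 2.5^3.5 = 24.7053

24.7053 L_sun


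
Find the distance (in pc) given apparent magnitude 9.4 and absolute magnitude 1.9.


d = 10^((m - M + 5)/5) = 10^((9.4 - 1.9 + 5)/5) = 316.2278

316.2278 pc


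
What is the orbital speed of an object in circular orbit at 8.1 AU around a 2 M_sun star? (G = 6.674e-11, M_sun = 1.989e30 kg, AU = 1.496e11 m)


v = sqrt(GM/r) = sqrt(6.674e-11 * 3.978e+30 / 1.212e+12) = 14801.8904

14801.8904 m/s


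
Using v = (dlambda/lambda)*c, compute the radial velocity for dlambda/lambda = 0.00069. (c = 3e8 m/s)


v = (dlambda/lambda) * c = 0.00069 * 3e8 = 207000.0

207000.0 m/s


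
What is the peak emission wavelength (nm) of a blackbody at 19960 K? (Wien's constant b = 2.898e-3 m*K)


lam_max = b / T = 2.898e-3 / 19960 = 1.452e-07 m = 145.1904 nm

145.1904 nm


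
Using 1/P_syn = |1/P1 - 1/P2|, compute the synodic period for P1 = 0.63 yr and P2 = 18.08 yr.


1/P_syn = |1/P1 - 1/P2| = |1/0.63 - 1/18.08| => P_syn = 0.6527

0.6527 years


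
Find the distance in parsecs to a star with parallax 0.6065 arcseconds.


d = 1/p = 1/0.6065 = 1.6488

1.6488 pc


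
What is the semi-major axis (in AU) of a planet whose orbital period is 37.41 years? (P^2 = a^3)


a = P^(2/3) = 37.41^(2/3) = 11.1856

11.1856 AU


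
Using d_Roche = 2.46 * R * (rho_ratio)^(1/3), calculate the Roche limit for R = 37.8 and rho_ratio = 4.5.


d_Roche = 2.46 * 37.8 * 4.5^(1/3) = 153.5198

153.5198


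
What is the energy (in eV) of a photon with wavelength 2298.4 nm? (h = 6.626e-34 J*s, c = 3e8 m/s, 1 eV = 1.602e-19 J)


E = hc/lambda = 6.626e-34 * 3e8 / 2.298e-06 = 8.649e-20 J = 0.5399 eV

0.5399 eV


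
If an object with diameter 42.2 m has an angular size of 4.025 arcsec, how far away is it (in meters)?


D = size / theta_rad, theta_rad = 4.025 * pi/(180*3600) = 1.951e-05, D = 2.163e+06

2.163e+06 m


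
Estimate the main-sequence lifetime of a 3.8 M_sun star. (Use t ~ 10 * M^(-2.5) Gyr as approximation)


t = 10 * M^(-2.5) = 10 * 3.8^(-2.5) = 0.3553

0.3553 Gyr


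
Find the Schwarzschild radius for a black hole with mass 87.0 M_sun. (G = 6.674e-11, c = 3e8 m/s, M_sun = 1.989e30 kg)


M = 87.0 * 1.989e30 kg = 1.73043e+32 kg. rs = 2GM/c^2 = 2 * 6.674e-11 * 1.73043e+32 / (3e8)^2 = 256641.996

256641.996 m


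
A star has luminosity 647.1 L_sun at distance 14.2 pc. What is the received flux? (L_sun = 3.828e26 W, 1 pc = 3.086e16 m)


F = L / (4*pi*d^2) = 2.477e+29 / (4*pi*(4.382e+17)^2) = 1.027e-07

1.027e-07 W/m^2


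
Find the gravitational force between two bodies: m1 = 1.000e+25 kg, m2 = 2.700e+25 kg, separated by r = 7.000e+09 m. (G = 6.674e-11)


F = G*m1*m2/r^2 = 6.674e-11 * 1.000e+25 * 2.700e+25 / (7.000e+09)^2 = 6.674e-11 * 2.700e+50 / 4.900e+19 = 3.678e+20

3.678e+20 N


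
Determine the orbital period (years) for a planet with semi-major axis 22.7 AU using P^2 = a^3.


P = a^(3/2) = 22.7^1.5 = 108.1531

108.1531 years


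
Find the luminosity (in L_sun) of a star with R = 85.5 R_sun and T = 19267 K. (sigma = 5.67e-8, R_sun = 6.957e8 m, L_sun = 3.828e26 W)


R = 85.5 * 6.957e8 m = 5.948235e+10 m. L = 4*pi*R^2*sigma*T^4 = 4*pi*(5.948235e+10)^2 * 5.67e-8 * 19267^4 = 3.47396588e+32 W. L/L_sun = 3.47396588e+32 / 3.828e26 = 907514.5976

907514.5976 L_sun


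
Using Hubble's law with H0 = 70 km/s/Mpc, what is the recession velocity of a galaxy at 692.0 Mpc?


v = H0 * d = 70 * 692.0 = 48440.0

48440.0 km/s


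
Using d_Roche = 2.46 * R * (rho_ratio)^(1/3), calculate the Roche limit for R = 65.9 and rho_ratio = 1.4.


d_Roche = 2.46 * 65.9 * 1.4^(1/3) = 181.3551

181.3551


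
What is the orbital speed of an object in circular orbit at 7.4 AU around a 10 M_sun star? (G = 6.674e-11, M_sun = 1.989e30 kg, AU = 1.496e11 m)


v = sqrt(GM/r) = sqrt(6.674e-11 * 1.989e+31 / 1.107e+12) = 34628.1138

34628.1138 m/s


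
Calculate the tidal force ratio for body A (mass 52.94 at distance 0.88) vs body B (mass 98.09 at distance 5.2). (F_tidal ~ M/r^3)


Ratio = (M1/r1^3) / (M2/r2^3) = (52.94/0.88^3) / (98.09/5.2^3) = 111.3579

111.3579


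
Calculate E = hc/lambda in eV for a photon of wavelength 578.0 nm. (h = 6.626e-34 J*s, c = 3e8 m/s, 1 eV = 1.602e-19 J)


E = hc/lambda = 6.626e-34 * 3e8 / 5.780e-07 = 3.439e-19 J = 2.1468 eV

2.1468 eV


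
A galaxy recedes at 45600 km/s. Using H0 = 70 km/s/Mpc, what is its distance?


d = v / H0 = 45600 / 70 = 651.4286

651.4286 Mpc


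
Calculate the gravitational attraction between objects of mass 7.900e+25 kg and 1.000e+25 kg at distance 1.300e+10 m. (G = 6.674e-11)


F = G*m1*m2/r^2 = 6.674e-11 * 7.900e+25 * 1.000e+25 / (1.300e+10)^2 = 6.674e-11 * 7.900e+50 / 1.690e+20 = 3.120e+20

3.120e+20 N


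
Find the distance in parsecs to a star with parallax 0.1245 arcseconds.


d = 1/p = 1/0.1245 = 8.0321

8.0321 pc


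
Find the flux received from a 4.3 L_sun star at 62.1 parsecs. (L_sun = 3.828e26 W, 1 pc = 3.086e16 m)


F = L / (4*pi*d^2) = 1.646e+27 / (4*pi*(1.916e+18)^2) = 3.567e-11

3.567e-11 W/m^2


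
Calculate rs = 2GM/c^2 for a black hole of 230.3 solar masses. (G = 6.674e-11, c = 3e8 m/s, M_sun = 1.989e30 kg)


M = 230.3 * 1.989e30 kg = 4.580667e+32 kg. rs = 2GM/c^2 = 2 * 6.674e-11 * 4.580667e+32 / (3e8)^2 = 679363.8124

679363.8124 m


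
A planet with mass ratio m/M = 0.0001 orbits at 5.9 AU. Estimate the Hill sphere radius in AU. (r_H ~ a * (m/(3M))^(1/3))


r_H = a * (m/3M)^(1/3) = 5.9 * (0.0001/3)^(1/3) = 0.1899

0.1899 AU


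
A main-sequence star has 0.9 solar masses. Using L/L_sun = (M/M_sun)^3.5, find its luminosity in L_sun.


L/L_sun = (M/M_sun)^3.5 = 0.9^3.5 = 0.6916

0.6916 L_sun


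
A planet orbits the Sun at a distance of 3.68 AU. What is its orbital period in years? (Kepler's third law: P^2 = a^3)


P = a^(3/2) = 3.68^1.5 = 7.0595

7.0595 years


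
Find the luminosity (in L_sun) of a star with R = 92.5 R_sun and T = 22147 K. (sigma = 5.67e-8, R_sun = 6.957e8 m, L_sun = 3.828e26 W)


R = 92.5 * 6.957e8 m = 6.435225e+10 m. L = 4*pi*R^2*sigma*T^4 = 4*pi*(6.435225e+10)^2 * 5.67e-8 * 22147^4 = 7.098719533e+32 W. L/L_sun = 7.098719533e+32 / 3.828e26 = 1.854e+06

1.854e+06 L_sun


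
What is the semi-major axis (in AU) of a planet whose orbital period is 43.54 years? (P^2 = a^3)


a = P^(2/3) = 43.54^(2/3) = 12.3763

12.3763 AU


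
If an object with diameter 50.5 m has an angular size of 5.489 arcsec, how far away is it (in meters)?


D = size / theta_rad, theta_rad = 5.489 * pi/(180*3600) = 2.661e-05, D = 1.898e+06

1.898e+06 m


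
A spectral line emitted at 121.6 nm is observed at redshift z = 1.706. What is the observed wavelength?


lam_obs = lam_emit * (1 + z) = 121.6 * (1 + 1.706) = 329.0496

329.0496 nm


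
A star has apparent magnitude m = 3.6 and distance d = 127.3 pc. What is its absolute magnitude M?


M = m - 5*log10(d) + 5 = 3.6 - 5*log10(127.3) + 5 = -1.9241

-1.9241


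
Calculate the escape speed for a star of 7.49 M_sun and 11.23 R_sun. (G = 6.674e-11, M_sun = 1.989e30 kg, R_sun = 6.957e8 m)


M = 7.49 * 1.989e30 kg = 1.489761e+31 kg; R = 11.23 * 6.957e8 m = 7.812711e+09 m. v_esc = sqrt(2GM/R) = sqrt(2 * 6.674e-11 * 1.489761e+31 / 7.812711e+09) = 504505.0521

504505.0521 m/s


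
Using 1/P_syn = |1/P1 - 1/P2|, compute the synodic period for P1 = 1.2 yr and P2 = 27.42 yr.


1/P_syn = |1/P1 - 1/P2| = |1/1.2 - 1/27.42| => P_syn = 1.2549

1.2549 years


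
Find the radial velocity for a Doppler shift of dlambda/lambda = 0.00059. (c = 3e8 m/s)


v = (dlambda/lambda) * c = 0.00059 * 3e8 = 177000.0

177000.0 m/s


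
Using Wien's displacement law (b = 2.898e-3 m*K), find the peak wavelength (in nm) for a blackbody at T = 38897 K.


lam_max = b / T = 2.898e-3 / 38897 = 7.450e-08 m = 74.5045 nm

74.5045 nm


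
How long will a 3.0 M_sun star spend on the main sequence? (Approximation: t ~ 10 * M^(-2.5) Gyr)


t = 10 * M^(-2.5) = 10 * 3.0^(-2.5) = 0.6415

0.6415 Gyr


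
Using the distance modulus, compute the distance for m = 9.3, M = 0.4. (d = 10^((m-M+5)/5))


d = 10^((m - M + 5)/5) = 10^((9.3 - 0.4 + 5)/5) = 602.5596

602.5596 pc


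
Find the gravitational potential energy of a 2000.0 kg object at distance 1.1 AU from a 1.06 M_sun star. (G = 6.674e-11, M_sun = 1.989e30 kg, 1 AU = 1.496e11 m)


M = 1.06 * 1.989e30 kg = 2.10834e+30 kg; r = 1.1 AU * 1.496e11 m/AU = 1.6456e+11 m. U = -GM*m/r = -(6.674e-11 * 2.10834e+30 * 2000.0) / 1.6456e+11 = -1.710e+12

-1.710e+12 J


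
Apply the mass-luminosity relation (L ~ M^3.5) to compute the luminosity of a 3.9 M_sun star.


L/L_sun = (M/M_sun)^3.5 = 3.9^3.5 = 117.1456

117.1456 L_sun


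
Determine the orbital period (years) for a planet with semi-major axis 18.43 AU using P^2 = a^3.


P = a^(3/2) = 18.43^1.5 = 79.1203

79.1203 years


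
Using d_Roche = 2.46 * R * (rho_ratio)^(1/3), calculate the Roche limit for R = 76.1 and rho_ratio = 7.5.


d_Roche = 2.46 * 76.1 * 7.5^(1/3) = 366.4434

366.4434


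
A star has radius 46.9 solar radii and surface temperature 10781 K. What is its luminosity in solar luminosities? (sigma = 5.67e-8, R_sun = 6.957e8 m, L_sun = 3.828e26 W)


R = 46.9 * 6.957e8 m = 3.262833e+10 m. L = 4*pi*R^2*sigma*T^4 = 4*pi*(3.262833e+10)^2 * 5.67e-8 * 10781^4 = 1.024752058e+31 W. L/L_sun = 1.024752058e+31 / 3.828e26 = 26769.9075

26769.9075 L_sun


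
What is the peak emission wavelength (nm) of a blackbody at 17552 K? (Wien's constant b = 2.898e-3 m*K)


lam_max = b / T = 2.898e-3 / 17552 = 1.651e-07 m = 165.1094 nm

165.1094 nm


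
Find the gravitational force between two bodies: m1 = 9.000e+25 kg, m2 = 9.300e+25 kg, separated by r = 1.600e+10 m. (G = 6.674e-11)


F = G*m1*m2/r^2 = 6.674e-11 * 9.000e+25 * 9.300e+25 / (1.600e+10)^2 = 6.674e-11 * 8.370e+51 / 2.560e+20 = 2.182e+21

2.182e+21 N


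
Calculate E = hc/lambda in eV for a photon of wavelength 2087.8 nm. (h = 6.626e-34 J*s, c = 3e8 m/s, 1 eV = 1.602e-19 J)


E = hc/lambda = 6.626e-34 * 3e8 / 2.088e-06 = 9.521e-20 J = 0.5943 eV

0.5943 eV


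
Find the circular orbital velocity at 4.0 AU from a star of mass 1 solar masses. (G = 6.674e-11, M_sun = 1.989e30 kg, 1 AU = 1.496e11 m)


v = sqrt(GM/r) = sqrt(6.674e-11 * 1.989e+30 / 5.984e+11) = 14894.1149

14894.1149 m/s


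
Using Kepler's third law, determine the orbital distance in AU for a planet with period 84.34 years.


a = P^(2/3) = 84.34^(2/3) = 19.2319

19.2319 AU


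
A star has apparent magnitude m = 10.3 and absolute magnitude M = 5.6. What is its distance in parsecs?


d = 10^((m - M + 5)/5) = 10^((10.3 - 5.6 + 5)/5) = 87.0964

87.0964 pc


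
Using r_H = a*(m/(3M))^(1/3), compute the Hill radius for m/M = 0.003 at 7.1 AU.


r_H = a * (m/3M)^(1/3) = 7.1 * (0.003/3)^(1/3) = 0.71

0.71 AU


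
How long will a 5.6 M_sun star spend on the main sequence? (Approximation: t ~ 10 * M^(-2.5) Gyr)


t = 10 * M^(-2.5) = 10 * 5.6^(-2.5) = 0.1348

0.1348 Gyr


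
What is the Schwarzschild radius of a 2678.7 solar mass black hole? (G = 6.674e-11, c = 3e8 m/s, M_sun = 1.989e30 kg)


M = 2678.7 * 1.989e30 kg = 5.3279343e+33 kg. rs = 2GM/c^2 = 2 * 6.674e-11 * 5.3279343e+33 / (3e8)^2 = 7.902e+06

7.902e+06 m


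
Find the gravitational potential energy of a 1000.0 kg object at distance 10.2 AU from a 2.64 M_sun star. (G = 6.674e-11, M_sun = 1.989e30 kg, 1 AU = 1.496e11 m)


M = 2.64 * 1.989e30 kg = 5.25096e+30 kg; r = 10.2 AU * 1.496e11 m/AU = 1.52592e+12 m. U = -GM*m/r = -(6.674e-11 * 5.25096e+30 * 1000.0) / 1.52592e+12 = -2.297e+11

-2.297e+11 J


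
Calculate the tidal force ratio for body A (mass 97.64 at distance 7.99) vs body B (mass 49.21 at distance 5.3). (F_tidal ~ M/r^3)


Ratio = (M1/r1^3) / (M2/r2^3) = (97.64/7.99^3) / (49.21/5.3^3) = 0.5791

0.5791


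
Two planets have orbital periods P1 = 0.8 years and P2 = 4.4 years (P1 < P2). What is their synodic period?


1/P_syn = |1/P1 - 1/P2| = |1/0.8 - 1/4.4| => P_syn = 0.9778

0.9778 years


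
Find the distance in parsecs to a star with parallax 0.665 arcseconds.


d = 1/p = 1/0.665 = 1.5038

1.5038 pc


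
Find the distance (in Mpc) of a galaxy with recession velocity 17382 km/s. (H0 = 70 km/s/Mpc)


d = v / H0 = 17382 / 70 = 248.3143

248.3143 Mpc


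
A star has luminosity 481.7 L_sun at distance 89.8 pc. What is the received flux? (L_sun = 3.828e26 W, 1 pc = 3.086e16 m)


F = L / (4*pi*d^2) = 1.844e+29 / (4*pi*(2.771e+18)^2) = 1.911e-09

1.911e-09 W/m^2


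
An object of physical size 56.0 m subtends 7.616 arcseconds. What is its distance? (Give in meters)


D = size / theta_rad, theta_rad = 7.616 * pi/(180*3600) = 3.692e-05, D = 1.517e+06

1.517e+06 m


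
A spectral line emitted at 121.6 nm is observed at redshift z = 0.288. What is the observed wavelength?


lam_obs = lam_emit * (1 + z) = 121.6 * (1 + 0.288) = 156.6208

156.6208 nm


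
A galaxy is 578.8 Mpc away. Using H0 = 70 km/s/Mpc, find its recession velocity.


v = H0 * d = 70 * 578.8 = 40516.0

40516.0 km/s


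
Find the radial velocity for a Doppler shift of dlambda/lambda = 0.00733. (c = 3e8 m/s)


v = (dlambda/lambda) * c = 0.00733 * 3e8 = 2.199e+06

2.199e+06 m/s


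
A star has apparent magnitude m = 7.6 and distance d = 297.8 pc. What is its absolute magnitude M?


M = m - 5*log10(d) + 5 = 7.6 - 5*log10(297.8) + 5 = 0.2304

0.2304


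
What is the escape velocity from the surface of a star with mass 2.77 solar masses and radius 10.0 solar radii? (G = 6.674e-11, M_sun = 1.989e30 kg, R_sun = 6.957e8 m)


M = 2.77 * 1.989e30 kg = 5.50953e+30 kg; R = 10.0 * 6.957e8 m = 6.957e+09 m. v_esc = sqrt(2GM/R) = sqrt(2 * 6.674e-11 * 5.50953e+30 / 6.957e+09) = 325128.0007

325128.0007 m/s


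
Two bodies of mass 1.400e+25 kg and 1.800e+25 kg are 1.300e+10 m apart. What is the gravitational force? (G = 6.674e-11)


F = G*m1*m2/r^2 = 6.674e-11 * 1.400e+25 * 1.800e+25 / (1.300e+10)^2 = 6.674e-11 * 2.520e+50 / 1.690e+20 = 9.952e+19

9.952e+19 N


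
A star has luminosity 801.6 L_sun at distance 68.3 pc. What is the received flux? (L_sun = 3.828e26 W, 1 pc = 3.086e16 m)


F = L / (4*pi*d^2) = 3.069e+29 / (4*pi*(2.108e+18)^2) = 5.497e-09

5.497e-09 W/m^2


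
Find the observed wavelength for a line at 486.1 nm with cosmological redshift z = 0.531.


lam_obs = lam_emit * (1 + z) = 486.1 * (1 + 0.531) = 744.2191

744.2191 nm


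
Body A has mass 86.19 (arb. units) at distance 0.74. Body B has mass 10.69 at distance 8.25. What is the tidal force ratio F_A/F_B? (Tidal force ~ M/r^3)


Ratio = (M1/r1^3) / (M2/r2^3) = (86.19/0.74^3) / (10.69/8.25^3) = 11172.3842

11172.3842


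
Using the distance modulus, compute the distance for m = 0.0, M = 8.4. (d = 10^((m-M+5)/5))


d = 10^((m - M + 5)/5) = 10^((0.0 - 8.4 + 5)/5) = 0.2089

0.2089 pc


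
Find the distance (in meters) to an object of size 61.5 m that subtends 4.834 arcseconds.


D = size / theta_rad, theta_rad = 4.834 * pi/(180*3600) = 2.344e-05, D = 2.624e+06

2.624e+06 m


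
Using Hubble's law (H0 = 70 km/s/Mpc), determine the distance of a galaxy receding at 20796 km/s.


d = v / H0 = 20796 / 70 = 297.0857

297.0857 Mpc


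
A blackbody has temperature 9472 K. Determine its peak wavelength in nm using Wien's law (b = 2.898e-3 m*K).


lam_max = b / T = 2.898e-3 / 9472 = 3.060e-07 m = 305.9544 nm

305.9544 nm


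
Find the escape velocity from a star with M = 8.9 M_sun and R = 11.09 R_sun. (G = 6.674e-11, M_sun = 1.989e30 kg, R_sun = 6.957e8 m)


M = 8.9 * 1.989e30 kg = 1.77021e+31 kg; R = 11.09 * 6.957e8 m = 7.715313e+09 m. v_esc = sqrt(2GM/R) = sqrt(2 * 6.674e-11 * 1.77021e+31 / 7.715313e+09) = 553405.8161

553405.8161 m/s


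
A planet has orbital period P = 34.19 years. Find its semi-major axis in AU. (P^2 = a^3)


a = P^(2/3) = 34.19^(2/3) = 10.5341

10.5341 AU


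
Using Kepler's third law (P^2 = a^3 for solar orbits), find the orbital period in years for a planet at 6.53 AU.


P = a^(3/2) = 6.53^1.5 = 16.6867

16.6867 years


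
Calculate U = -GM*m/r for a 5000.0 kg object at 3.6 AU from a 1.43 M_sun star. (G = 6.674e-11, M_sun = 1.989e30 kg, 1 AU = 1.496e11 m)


M = 1.43 * 1.989e30 kg = 2.84427e+30 kg; r = 3.6 AU * 1.496e11 m/AU = 5.3856e+11 m. U = -GM*m/r = -(6.674e-11 * 2.84427e+30 * 5000.0) / 5.3856e+11 = -1.762e+12

-1.762e+12 J


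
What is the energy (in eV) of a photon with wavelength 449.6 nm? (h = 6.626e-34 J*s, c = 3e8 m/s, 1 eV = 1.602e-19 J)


E = hc/lambda = 6.626e-34 * 3e8 / 4.496e-07 = 4.421e-19 J = 2.7598 eV

2.7598 eV


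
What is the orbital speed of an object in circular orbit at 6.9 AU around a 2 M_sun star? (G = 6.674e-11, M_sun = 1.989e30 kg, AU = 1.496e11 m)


v = sqrt(GM/r) = sqrt(6.674e-11 * 3.978e+30 / 1.032e+12) = 16037.4438

16037.4438 m/s


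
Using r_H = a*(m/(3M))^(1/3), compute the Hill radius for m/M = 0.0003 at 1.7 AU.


r_H = a * (m/3M)^(1/3) = 1.7 * (0.0003/3)^(1/3) = 0.0789

0.0789 AU


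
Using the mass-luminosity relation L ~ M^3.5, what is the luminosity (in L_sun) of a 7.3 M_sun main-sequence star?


L/L_sun = (M/M_sun)^3.5 = 7.3^3.5 = 1051.0661

1051.0661 L_sun


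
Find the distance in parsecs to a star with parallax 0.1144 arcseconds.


d = 1/p = 1/0.1144 = 8.7413

8.7413 pc


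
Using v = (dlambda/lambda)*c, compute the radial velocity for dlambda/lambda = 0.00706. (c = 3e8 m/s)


v = (dlambda/lambda) * c = 0.00706 * 3e8 = 2.118e+06

2.118e+06 m/s


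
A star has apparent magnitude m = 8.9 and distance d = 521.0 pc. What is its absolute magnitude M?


M = m - 5*log10(d) + 5 = 8.9 - 5*log10(521.0) + 5 = 0.3158

0.3158


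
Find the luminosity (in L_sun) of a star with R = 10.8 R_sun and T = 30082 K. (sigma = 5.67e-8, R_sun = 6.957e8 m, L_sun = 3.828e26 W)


R = 10.8 * 6.957e8 m = 7.51356e+09 m. L = 4*pi*R^2*sigma*T^4 = 4*pi*(7.51356e+09)^2 * 5.67e-8 * 30082^4 = 3.293906508e+31 W. L/L_sun = 3.293906508e+31 / 3.828e26 = 86047.7144

86047.7144 L_sun


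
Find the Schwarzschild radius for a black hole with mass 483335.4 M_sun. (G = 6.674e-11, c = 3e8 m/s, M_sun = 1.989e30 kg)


M = 483335.4 * 1.989e30 kg = 9.613541106e+35 kg. rs = 2GM/c^2 = 2 * 6.674e-11 * 9.613541106e+35 / (3e8)^2 = 1.426e+09

1.426e+09 m


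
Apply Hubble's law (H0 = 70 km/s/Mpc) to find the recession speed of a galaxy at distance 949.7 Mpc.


v = H0 * d = 70 * 949.7 = 66479.0

66479.0 km/s


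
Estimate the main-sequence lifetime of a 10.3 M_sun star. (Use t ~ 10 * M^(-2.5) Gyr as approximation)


t = 10 * M^(-2.5) = 10 * 10.3^(-2.5) = 0.0294

0.0294 Gyr


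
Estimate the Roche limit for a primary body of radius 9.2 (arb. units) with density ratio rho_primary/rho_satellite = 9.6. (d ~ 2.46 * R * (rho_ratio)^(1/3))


d_Roche = 2.46 * 9.2 * 9.6^(1/3) = 48.1002

48.1002


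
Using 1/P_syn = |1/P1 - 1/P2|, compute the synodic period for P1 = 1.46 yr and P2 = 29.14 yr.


1/P_syn = |1/P1 - 1/P2| = |1/1.46 - 1/29.14| => P_syn = 1.537

1.537 years


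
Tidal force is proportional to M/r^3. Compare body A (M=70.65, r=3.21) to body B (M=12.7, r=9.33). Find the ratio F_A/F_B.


Ratio = (M1/r1^3) / (M2/r2^3) = (70.65/3.21^3) / (12.7/9.33^3) = 136.5961

136.5961


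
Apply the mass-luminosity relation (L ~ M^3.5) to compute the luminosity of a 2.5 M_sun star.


L/L_sun = (M/M_sun)^3.5 = 2.5^3.5 = 24.7053

24.7053 L_sun


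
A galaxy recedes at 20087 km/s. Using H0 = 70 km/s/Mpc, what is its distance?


d = v / H0 = 20087 / 70 = 286.9571

286.9571 Mpc


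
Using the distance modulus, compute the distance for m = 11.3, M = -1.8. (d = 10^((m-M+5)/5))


d = 10^((m - M + 5)/5) = 10^((11.3 - -1.8 + 5)/5) = 4168.6938

4168.6938 pc


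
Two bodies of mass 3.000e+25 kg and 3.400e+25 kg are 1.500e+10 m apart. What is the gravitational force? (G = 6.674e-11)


F = G*m1*m2/r^2 = 6.674e-11 * 3.000e+25 * 3.400e+25 / (1.500e+10)^2 = 6.674e-11 * 1.020e+51 / 2.250e+20 = 3.026e+20

3.026e+20 N


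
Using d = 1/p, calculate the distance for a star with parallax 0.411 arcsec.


d = 1/p = 1/0.411 = 2.4331

2.4331 pc


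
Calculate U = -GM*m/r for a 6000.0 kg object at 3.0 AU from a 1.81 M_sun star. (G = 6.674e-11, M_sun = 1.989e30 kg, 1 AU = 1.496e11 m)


M = 1.81 * 1.989e30 kg = 3.60009e+30 kg; r = 3.0 AU * 1.496e11 m/AU = 4.488e+11 m. U = -GM*m/r = -(6.674e-11 * 3.60009e+30 * 6000.0) / 4.488e+11 = -3.212e+12

-3.212e+12 J


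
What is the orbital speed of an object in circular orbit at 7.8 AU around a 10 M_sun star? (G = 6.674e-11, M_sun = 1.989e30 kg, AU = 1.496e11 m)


v = sqrt(GM/r) = sqrt(6.674e-11 * 1.989e+31 / 1.167e+12) = 33728.5285

33728.5285 m/s


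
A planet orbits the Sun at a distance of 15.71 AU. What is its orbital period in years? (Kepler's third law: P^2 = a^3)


P = a^(3/2) = 15.71^1.5 = 62.2679

62.2679 years


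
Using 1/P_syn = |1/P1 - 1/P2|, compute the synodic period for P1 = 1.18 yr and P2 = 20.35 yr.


1/P_syn = |1/P1 - 1/P2| = |1/1.18 - 1/20.35| => P_syn = 1.2526

1.2526 years


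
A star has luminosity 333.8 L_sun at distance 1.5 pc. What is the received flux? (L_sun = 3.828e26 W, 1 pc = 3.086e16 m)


F = L / (4*pi*d^2) = 1.278e+29 / (4*pi*(4.629e+16)^2) = 4.745e-06

4.745e-06 W/m^2


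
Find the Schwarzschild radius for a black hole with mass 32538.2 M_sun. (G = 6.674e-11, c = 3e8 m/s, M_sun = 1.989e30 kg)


M = 32538.2 * 1.989e30 kg = 6.47184798e+34 kg. rs = 2GM/c^2 = 2 * 6.674e-11 * 6.47184798e+34 / (3e8)^2 = 9.598e+07

9.598e+07 m


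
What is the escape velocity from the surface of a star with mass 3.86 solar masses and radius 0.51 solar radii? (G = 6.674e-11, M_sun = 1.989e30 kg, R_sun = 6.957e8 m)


M = 3.86 * 1.989e30 kg = 7.67754e+30 kg; R = 0.51 * 6.957e8 m = 3.54807e+08 m. v_esc = sqrt(2GM/R) = sqrt(2 * 6.674e-11 * 7.67754e+30 / 3.54807e+08) = 1.700e+06

1.700e+06 m/s


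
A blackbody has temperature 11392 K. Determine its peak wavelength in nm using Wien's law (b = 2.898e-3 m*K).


lam_max = b / T = 2.898e-3 / 11392 = 2.544e-07 m = 254.389 nm

254.389 nm


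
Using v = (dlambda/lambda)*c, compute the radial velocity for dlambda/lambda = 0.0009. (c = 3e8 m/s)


v = (dlambda/lambda) * c = 0.0009 * 3e8 = 270000.0

270000.0 m/s


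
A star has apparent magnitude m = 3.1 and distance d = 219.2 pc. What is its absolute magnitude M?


M = m - 5*log10(d) + 5 = 3.1 - 5*log10(219.2) + 5 = -3.6042

-3.6042


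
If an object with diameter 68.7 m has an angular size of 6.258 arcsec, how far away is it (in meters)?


D = size / theta_rad, theta_rad = 6.258 * pi/(180*3600) = 3.034e-05, D = 2.264e+06

2.264e+06 m


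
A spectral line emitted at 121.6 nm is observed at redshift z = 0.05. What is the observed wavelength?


lam_obs = lam_emit * (1 + z) = 121.6 * (1 + 0.05) = 127.68

127.68 nm


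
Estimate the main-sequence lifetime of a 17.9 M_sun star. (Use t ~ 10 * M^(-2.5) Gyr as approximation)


t = 10 * M^(-2.5) = 10 * 17.9^(-2.5) = 0.0074

0.0074 Gyr


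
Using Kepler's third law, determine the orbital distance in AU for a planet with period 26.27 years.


a = P^(2/3) = 26.27^(2/3) = 8.837

8.837 AU


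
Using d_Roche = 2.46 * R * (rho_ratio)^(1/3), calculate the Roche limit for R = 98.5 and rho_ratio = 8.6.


d_Roche = 2.46 * 98.5 * 8.6^(1/3) = 496.4446

496.4446


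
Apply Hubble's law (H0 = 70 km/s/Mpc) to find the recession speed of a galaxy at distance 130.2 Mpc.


v = H0 * d = 70 * 130.2 = 9114.0

9114.0 km/s


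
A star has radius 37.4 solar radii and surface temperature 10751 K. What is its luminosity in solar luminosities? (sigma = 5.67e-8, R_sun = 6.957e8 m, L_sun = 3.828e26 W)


R = 37.4 * 6.957e8 m = 2.601918e+10 m. L = 4*pi*R^2*sigma*T^4 = 4*pi*(2.601918e+10)^2 * 5.67e-8 * 10751^4 = 6.444297502e+30 W. L/L_sun = 6.444297502e+30 / 3.828e26 = 16834.633

16834.633 L_sun


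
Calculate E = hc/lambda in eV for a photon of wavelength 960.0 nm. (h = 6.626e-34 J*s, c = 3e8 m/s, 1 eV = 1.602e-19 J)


E = hc/lambda = 6.626e-34 * 3e8 / 9.600e-07 = 2.071e-19 J = 1.2925 eV

1.2925 eV


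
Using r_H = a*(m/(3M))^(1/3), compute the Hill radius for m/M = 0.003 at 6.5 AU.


r_H = a * (m/3M)^(1/3) = 6.5 * (0.003/3)^(1/3) = 0.65

0.65 AU


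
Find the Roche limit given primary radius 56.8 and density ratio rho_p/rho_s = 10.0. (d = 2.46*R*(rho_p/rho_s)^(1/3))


d_Roche = 2.46 * 56.8 * 10.0^(1/3) = 301.0349

301.0349


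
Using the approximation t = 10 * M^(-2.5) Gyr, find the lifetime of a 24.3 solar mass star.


t = 10 * M^(-2.5) = 10 * 24.3^(-2.5) = 0.0034

0.0034 Gyr


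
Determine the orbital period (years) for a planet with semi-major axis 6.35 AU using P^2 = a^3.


P = a^(3/2) = 6.35^1.5 = 16.0015

16.0015 years


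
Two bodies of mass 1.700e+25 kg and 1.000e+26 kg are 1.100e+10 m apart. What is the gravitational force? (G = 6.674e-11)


F = G*m1*m2/r^2 = 6.674e-11 * 1.700e+25 * 1.000e+26 / (1.100e+10)^2 = 6.674e-11 * 1.700e+51 / 1.210e+20 = 9.377e+20

9.377e+20 N


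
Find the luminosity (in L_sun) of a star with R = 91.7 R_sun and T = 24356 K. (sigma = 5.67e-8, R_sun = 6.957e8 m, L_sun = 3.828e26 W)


R = 91.7 * 6.957e8 m = 6.379569e+10 m. L = 4*pi*R^2*sigma*T^4 = 4*pi*(6.379569e+10)^2 * 5.67e-8 * 24356^4 = 1.020468169e+33 W. L/L_sun = 1.020468169e+33 / 3.828e26 = 2.666e+06

2.666e+06 L_sun


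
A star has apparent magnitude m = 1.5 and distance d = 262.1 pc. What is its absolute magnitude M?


M = m - 5*log10(d) + 5 = 1.5 - 5*log10(262.1) + 5 = -5.5923

-5.5923


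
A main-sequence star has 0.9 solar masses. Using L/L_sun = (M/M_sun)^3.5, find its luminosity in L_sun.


L/L_sun = (M/M_sun)^3.5 = 0.9^3.5 = 0.6916

0.6916 L_sun


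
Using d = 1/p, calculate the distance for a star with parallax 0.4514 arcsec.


d = 1/p = 1/0.4514 = 2.2153

2.2153 pc


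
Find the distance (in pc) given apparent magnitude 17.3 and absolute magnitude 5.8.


d = 10^((m - M + 5)/5) = 10^((17.3 - 5.8 + 5)/5) = 1995.2623

1995.2623 pc


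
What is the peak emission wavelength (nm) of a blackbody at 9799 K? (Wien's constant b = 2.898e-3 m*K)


lam_max = b / T = 2.898e-3 / 9799 = 2.957e-07 m = 295.7445 nm

295.7445 nm


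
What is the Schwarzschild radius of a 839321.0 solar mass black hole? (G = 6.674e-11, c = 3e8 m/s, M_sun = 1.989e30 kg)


M = 839321.0 * 1.989e30 kg = 1.669409469e+36 kg. rs = 2GM/c^2 = 2 * 6.674e-11 * 1.669409469e+36 / (3e8)^2 = 2.476e+09

2.476e+09 m


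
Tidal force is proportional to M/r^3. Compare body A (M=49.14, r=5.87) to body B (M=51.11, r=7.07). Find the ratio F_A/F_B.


Ratio = (M1/r1^3) / (M2/r2^3) = (49.14/5.87^3) / (51.11/7.07^3) = 1.6799

1.6799


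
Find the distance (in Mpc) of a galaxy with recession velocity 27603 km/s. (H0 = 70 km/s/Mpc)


d = v / H0 = 27603 / 70 = 394.3286

394.3286 Mpc


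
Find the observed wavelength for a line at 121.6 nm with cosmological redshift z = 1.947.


lam_obs = lam_emit * (1 + z) = 121.6 * (1 + 1.947) = 358.3552

358.3552 nm


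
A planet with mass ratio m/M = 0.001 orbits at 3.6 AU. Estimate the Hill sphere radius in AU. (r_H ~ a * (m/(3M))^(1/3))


r_H = a * (m/3M)^(1/3) = 3.6 * (0.001/3)^(1/3) = 0.2496

0.2496 AU


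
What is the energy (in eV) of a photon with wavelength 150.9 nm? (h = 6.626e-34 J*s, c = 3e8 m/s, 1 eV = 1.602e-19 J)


E = hc/lambda = 6.626e-34 * 3e8 / 1.509e-07 = 1.317e-18 J = 8.2228 eV

8.2228 eV


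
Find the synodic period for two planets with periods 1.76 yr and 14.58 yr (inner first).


1/P_syn = |1/P1 - 1/P2| = |1/1.76 - 1/14.58| => P_syn = 2.0016

2.0016 years


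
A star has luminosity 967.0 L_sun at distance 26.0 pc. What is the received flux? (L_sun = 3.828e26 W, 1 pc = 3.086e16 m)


F = L / (4*pi*d^2) = 3.702e+29 / (4*pi*(8.024e+17)^2) = 4.576e-08

4.576e-08 W/m^2


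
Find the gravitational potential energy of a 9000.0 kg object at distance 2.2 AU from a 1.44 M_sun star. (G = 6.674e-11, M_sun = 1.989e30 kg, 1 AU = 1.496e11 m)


M = 1.44 * 1.989e30 kg = 2.86416e+30 kg; r = 2.2 AU * 1.496e11 m/AU = 3.2912e+11 m. U = -GM*m/r = -(6.674e-11 * 2.86416e+30 * 9000.0) / 3.2912e+11 = -5.227e+12

-5.227e+12 J


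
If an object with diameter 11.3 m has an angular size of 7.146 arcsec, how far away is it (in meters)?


D = size / theta_rad, theta_rad = 7.146 * pi/(180*3600) = 3.464e-05, D = 326167.4098

326167.4098 m


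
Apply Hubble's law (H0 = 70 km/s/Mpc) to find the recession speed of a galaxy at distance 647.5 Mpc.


v = H0 * d = 70 * 647.5 = 45325.0

45325.0 km/s


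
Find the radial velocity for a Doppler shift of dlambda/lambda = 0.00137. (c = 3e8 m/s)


v = (dlambda/lambda) * c = 0.00137 * 3e8 = 411000.0

411000.0 m/s


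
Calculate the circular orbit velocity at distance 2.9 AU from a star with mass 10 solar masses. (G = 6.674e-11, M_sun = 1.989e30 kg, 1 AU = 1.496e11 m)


v = sqrt(GM/r) = sqrt(6.674e-11 * 1.989e+31 / 4.338e+11) = 55315.3541

55315.3541 m/s


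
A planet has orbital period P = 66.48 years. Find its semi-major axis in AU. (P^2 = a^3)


a = P^(2/3) = 66.48^(2/3) = 16.4107

16.4107 AU


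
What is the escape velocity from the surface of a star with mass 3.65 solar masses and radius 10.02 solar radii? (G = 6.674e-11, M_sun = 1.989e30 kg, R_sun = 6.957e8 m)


M = 3.65 * 1.989e30 kg = 7.25985e+30 kg; R = 10.02 * 6.957e8 m = 6.970914e+09 m. v_esc = sqrt(2GM/R) = sqrt(2 * 6.674e-11 * 7.25985e+30 / 6.970914e+09) = 372843.9156

372843.9156 m/s


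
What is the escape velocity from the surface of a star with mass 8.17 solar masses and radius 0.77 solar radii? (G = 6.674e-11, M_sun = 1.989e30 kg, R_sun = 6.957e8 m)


M = 8.17 * 1.989e30 kg = 1.625013e+31 kg; R = 0.77 * 6.957e8 m = 5.35689e+08 m. v_esc = sqrt(2GM/R) = sqrt(2 * 6.674e-11 * 1.625013e+31 / 5.35689e+08) = 2.012e+06

2.012e+06 m/s


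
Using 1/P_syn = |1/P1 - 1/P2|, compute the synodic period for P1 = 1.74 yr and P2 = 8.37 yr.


1/P_syn = |1/P1 - 1/P2| = |1/1.74 - 1/8.37| => P_syn = 2.1967

2.1967 years


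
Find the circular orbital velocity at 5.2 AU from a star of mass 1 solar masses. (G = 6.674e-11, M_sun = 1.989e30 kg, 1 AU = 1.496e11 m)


v = sqrt(GM/r) = sqrt(6.674e-11 * 1.989e+30 / 7.779e+11) = 13063.0029

13063.0029 m/s


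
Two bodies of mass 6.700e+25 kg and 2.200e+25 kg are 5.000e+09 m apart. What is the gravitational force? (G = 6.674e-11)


F = G*m1*m2/r^2 = 6.674e-11 * 6.700e+25 * 2.200e+25 / (5.000e+09)^2 = 6.674e-11 * 1.474e+51 / 2.500e+19 = 3.935e+21

3.935e+21 N


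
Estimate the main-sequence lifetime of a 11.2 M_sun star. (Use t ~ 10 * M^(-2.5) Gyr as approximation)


t = 10 * M^(-2.5) = 10 * 11.2^(-2.5) = 0.0238

0.0238 Gyr


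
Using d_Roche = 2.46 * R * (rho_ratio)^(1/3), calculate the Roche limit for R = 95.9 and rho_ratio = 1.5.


d_Roche = 2.46 * 95.9 * 1.5^(1/3) = 270.0541

270.0541


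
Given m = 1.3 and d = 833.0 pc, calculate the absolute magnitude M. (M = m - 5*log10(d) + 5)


M = m - 5*log10(d) + 5 = 1.3 - 5*log10(833.0) + 5 = -8.3032

-8.3032


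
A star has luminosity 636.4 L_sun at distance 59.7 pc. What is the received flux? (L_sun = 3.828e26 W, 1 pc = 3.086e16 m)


F = L / (4*pi*d^2) = 2.436e+29 / (4*pi*(1.842e+18)^2) = 5.712e-09

5.712e-09 W/m^2
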